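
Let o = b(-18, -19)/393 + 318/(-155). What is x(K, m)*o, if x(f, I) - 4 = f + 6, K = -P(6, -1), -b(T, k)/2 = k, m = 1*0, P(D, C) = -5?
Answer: -119084/4061 ≈ -29.324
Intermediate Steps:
m = 0
b(T, k) = -2*k
K = 5 (K = -1*(-5) = 5)
x(f, I) = 10 + f (x(f, I) = 4 + (f + 6) = 4 + (6 + f) = 10 + f)
o = -119084/60915 (o = -2*(-19)/393 + 318/(-155) = 38*(1/393) + 318*(-1/155) = 38/393 - 318/155 = -119084/60915 ≈ -1.9549)
x(K, m)*o = (10 + 5)*(-119084/60915) = 15*(-119084/60915) = -119084/4061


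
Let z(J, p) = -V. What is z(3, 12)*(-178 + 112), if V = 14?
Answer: 924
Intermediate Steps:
z(J, p) = -14 (z(J, p) = -1*14 = -14)
z(3, 12)*(-178 + 112) = -14*(-178 + 112) = -14*(-66) = 924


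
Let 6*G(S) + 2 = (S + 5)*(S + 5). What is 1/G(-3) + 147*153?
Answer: 22494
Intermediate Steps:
G(S) = -⅓ + (5 + S)²/6 (G(S) = -⅓ + ((S + 5)*(S + 5))/6 = -⅓ + ((5 + S)*(5 + S))/6 = -⅓ + (5 + S)²/6)
1/G(-3) + 147*153 = 1/(-⅓ + (5 - 3)²/6) + 147*153 = 1/(-⅓ + (⅙)*2²) + 22491 = 1/(-⅓ + (⅙)*4) + 22491 = 1/(-⅓ + ⅔) + 22491 = 1/(⅓) + 22491 = 3 + 22491 = 22494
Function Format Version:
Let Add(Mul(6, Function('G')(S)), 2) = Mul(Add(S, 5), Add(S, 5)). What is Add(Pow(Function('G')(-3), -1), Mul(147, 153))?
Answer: 22494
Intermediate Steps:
Function('G')(S) = Add(Rational(-1, 3), Mul(Rational(1, 6), Pow(Add(5, S), 2))) (Function('G')(S) = Add(Rational(-1, 3), Mul(Rational(1, 6), Mul(Add(S, 5), Add(S, 5)))) = Add(Rational(-1, 3), Mul(Rational(1, 6), Mul(Add(5, S), Add(5, S)))) = Add(Rational(-1, 3), Mul(Rational(1, 6), Pow(Add(5, S), 2))))
Add(Pow(Function('G')(-3), -1), Mul(147, 153)) = Add(Pow(Add(Rational(-1, 3), Mul(Rational(1, 6), Pow(Add(5, -3), 2))), -1), Mul(147, 153)) = Add(Pow(Add(Rational(-1, 3), Mul(Rational(1, 6), Pow(2, 2))), -1), 22491) = Add(Pow(Add(Rational(-1, 3), Mul(Rational(1, 6), 4)), -1), 22491) = Add(Pow(Add(Rational(-1, 3), Rational(2, 3)), -1), 22491) = Add(Pow(Rational(1, 3), -1), 22491) = Add(3, 22491) = 22494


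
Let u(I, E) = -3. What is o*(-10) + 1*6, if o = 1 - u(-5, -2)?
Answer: -34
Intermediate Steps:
o = 4 (o = 1 - 1*(-3) = 1 + 3 = 4)
o*(-10) + 1*6 = 4*(-10) + 1*6 = -40 + 6 = -34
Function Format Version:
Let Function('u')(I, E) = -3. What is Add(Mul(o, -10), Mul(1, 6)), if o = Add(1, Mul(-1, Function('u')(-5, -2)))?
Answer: -34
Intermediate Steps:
o = 4 (o = Add(1, Mul(-1, -3)) = Add(1, 3) = 4)
Add(Mul(o, -10), Mul(1, 6)) = Add(Mul(4, -10), Mul(1, 6)) = Add(-40, 6) = -34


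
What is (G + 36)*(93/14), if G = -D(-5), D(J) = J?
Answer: 3813/14 ≈ 272.36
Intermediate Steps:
G = 5 (G = -1*(-5) = 5)
(G + 36)*(93/14) = (5 + 36)*(93/14) = 41*(93*(1/14)) = 41*(93/14) = 3813/14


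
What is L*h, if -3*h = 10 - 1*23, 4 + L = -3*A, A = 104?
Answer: -4108/3 ≈ -1369.3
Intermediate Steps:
L = -316 (L = -4 - 3*104 = -4 - 312 = -316)
h = 13/3 (h = -(10 - 1*23)/3 = -(10 - 23)/3 = -⅓*(-13) = 13/3 ≈ 4.3333)
L*h = -316*13/3 = -4108/3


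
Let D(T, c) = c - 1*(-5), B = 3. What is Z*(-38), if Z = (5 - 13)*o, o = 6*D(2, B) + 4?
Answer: 15808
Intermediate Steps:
D(T, c) = 5 + c (D(T, c) = c + 5 = 5 + c)
o = 52 (o = 6*(5 + 3) + 4 = 6*8 + 4 = 48 + 4 = 52)
Z = -416 (Z = (5 - 13)*52 = -8*52 = -416)
Z*(-38) = -416*(-38) = 15808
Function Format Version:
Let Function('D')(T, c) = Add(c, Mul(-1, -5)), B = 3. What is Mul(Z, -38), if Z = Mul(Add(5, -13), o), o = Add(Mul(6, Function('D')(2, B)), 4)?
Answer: 15808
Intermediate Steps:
Function('D')(T, c) = Add(5, c) (Function('D')(T, c) = Add(c, 5) = Add(5, c))
o = 52 (o = Add(Mul(6, Add(5, 3)), 4) = Add(Mul(6, 8), 4) = Add(48, 4) = 52)
Z = -416 (Z = Mul(Add(5, -13), 52) = Mul(-8, 52) = -416)
Mul(Z, -38) = Mul(-416, -38) = 15808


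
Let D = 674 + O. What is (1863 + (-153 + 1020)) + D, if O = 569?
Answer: 3973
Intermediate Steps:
D = 1243 (D = 674 + 569 = 1243)
(1863 + (-153 + 1020)) + D = (1863 + (-153 + 1020)) + 1243 = (1863 + 867) + 1243 = 2730 + 1243 = 3973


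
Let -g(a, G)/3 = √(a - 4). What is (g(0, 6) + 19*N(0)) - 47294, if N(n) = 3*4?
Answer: -47066 - 6*I ≈ -47066.0 - 6.0*I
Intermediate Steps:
g(a, G) = -3*√(-4 + a) (g(a, G) = -3*√(a - 4) = -3*√(-4 + a))
N(n) = 12
(g(0, 6) + 19*N(0)) - 47294 = (-3*√(-4 + 0) + 19*12) - 47294 = (-6*I + 228) - 47294 = (228 - 6*I) - 47294 = -47066 - 6*I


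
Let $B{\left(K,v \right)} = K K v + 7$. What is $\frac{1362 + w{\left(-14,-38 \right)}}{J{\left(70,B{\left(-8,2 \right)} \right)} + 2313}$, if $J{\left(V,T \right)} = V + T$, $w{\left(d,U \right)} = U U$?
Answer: $\frac{1403}{1259} \approx 1.1144$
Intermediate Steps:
$w{\left(d,U \right)} = U^{2}$
$B{\left(K,v \right)} = 7 + v K^{2}$ ($B{\left(K,v \right)} = K^{2} v + 7 = v K^{2} + 7 = 7 + v K^{2}$)
$J{\left(V,T \right)} = T + V$
$\frac{1362 + w{\left(-14,-38 \right)}}{J{\left(70,B{\left(-8,2 \right)} \right)} + 2313} = \frac{1362 + \left(-38\right)^{2}}{\left(\left(7 + 2 \left(-8\right)^{2}\right) + 70\right) + 2313} = \frac{1362 + 1444}{\left(\left(7 + 2 \cdot 64\right) + 70\right) + 2313} = \frac{2806}{\left(\left(7 + 128\right) + 70\right) + 2313} = \frac{2806}{\left(135 + 70\right) + 2313} = \frac{2806}{205 + 2313} = \frac{2806}{2518} = 2806 \cdot \frac{1}{2518} = \frac{1403}{1259}$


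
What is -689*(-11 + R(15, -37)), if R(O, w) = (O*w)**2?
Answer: -212221646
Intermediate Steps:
R(O, w) = O**2*w**2
-689*(-11 + R(15, -37)) = -689*(-11 + 15**2*(-37)**2) = -689*(-11 + 225*1369) = -689*(-11 + 308025) = -689*308014 = -212221646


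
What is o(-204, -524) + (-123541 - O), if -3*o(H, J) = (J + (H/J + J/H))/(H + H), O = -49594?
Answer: -302354163625/4088772 ≈ -73947.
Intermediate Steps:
o(H, J) = -(J + H/J + J/H)/(6*H) (o(H, J) = -(J + (H/J + J/H))/(3*(H + H)) = -(J + H/J + J/H)/(3*(2*H)) = -(J + H/J + J/H)*1/(2*H)/3 = -(J + H/J + J/H)/(6*H))
o(-204, -524) + (-123541 - O) = (-⅙/(-524) - ⅙*(-524)/(-204) - ⅙*(-524)/(-204)²) + (-123541 - 1*(-49594)) = (-⅙*(-1/524) - ⅙*(-524)*(-1/204) - ⅙*(-524)*1/41616) + (-123541 + 49594) = (1/3144 - 131/306 + 131/62424) - 73947 = -1740541/4088772 - 73947 = -302354163625/4088772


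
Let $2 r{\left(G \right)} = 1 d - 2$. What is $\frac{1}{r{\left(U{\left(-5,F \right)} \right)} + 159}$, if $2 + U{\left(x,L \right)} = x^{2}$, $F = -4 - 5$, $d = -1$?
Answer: $\frac{2}{315} \approx 0.0063492$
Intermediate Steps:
$F = -9$
$U{\left(x,L \right)} = -2 + x^{2}$
$r{\left(G \right)} = - \frac{3}{2}$ ($r{\left(G \right)} = \frac{1 \left(-1\right) - 2}{2} = \frac{-1 - 2}{2} = \frac{1}{2} \left(-3\right) = - \frac{3}{2}$)
$\frac{1}{r{\left(U{\left(-5,F \right)} \right)} + 159} = \frac{1}{- \frac{3}{2} + 159} = \frac{1}{\frac{315}{2}} = \frac{2}{315}$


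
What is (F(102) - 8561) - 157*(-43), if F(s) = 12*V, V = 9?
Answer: -1702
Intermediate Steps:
F(s) = 108 (F(s) = 12*9 = 108)
(F(102) - 8561) - 157*(-43) = (108 - 8561) - 157*(-43) = -8453 + 6751 = -1702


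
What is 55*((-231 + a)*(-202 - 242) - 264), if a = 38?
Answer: 4698540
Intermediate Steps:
55*((-231 + a)*(-202 - 242) - 264) = 55*((-231 + 38)*(-202 - 242) - 264) = 55*(-193*(-444) - 264) = 55*(85692 - 264) = 55*85428 = 4698540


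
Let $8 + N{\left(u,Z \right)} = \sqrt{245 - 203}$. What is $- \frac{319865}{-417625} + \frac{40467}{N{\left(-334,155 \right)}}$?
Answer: $- \frac{1039947769}{70675} - \frac{40467 \sqrt{42}}{22} \approx -26635.0$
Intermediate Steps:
$N{\left(u,Z \right)} = -8 + \sqrt{42}$ ($N{\left(u,Z \right)} = -8 + \sqrt{245 - 203} = -8 + \sqrt{42}$)
$- \frac{319865}{-417625} + \frac{40467}{N{\left(-334,155 \right)}} = - \frac{319865}{-417625} + \frac{40467}{-8 + \sqrt{42}} = \left(-319865\right) \left(- \frac{1}{417625}\right) + \frac{40467}{-8 + \sqrt{42}} = \frac{4921}{6425} + \frac{40467}{-8 + \sqrt{42}}$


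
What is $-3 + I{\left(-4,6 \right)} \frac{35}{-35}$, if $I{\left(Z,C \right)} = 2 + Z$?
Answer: $-1$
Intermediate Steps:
$-3 + I{\left(-4,6 \right)} \frac{35}{-35} = -3 + \left(2 - 4\right) \frac{35}{-35} = -3 - 2 \cdot 35 \left(- \frac{1}{35}\right) = -3 - -2 = -3 + 2 = -1$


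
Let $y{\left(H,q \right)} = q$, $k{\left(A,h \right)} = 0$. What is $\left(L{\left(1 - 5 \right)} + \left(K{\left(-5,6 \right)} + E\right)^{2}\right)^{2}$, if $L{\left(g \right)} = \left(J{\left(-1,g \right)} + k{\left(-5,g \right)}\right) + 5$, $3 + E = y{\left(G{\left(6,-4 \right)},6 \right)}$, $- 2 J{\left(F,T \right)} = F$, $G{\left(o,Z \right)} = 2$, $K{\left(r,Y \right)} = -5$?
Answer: $\frac{361}{4} \approx 90.25$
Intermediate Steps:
$J{\left(F,T \right)} = - \frac{F}{2}$
$E = 3$ ($E = -3 + 6 = 3$)
$L{\left(g \right)} = \frac{11}{2}$ ($L{\left(g \right)} = \left(\left(- \frac{1}{2}\right) \left(-1\right) + 0\right) + 5 = \left(\frac{1}{2} + 0\right) + 5 = \frac{1}{2} + 5 = \frac{11}{2}$)
$\left(L{\left(1 - 5 \right)} + \left(K{\left(-5,6 \right)} + E\right)^{2}\right)^{2} = \left(\frac{11}{2} + \left(-5 + 3\right)^{2}\right)^{2} = \left(\frac{11}{2} + \left(-2\right)^{2}\right)^{2} = \left(\frac{11}{2} + 4\right)^{2} = \left(\frac{19}{2}\right)^{2} = \frac{361}{4}$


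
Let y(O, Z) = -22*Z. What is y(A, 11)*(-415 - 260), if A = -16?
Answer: 163350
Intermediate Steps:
y(A, 11)*(-415 - 260) = (-22*11)*(-415 - 260) = -242*(-675) = 163350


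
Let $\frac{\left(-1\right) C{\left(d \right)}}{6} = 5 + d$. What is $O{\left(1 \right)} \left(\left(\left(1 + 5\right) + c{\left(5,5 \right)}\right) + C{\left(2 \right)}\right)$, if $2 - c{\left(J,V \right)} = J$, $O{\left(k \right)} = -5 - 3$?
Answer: $312$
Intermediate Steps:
$O{\left(k \right)} = -8$ ($O{\left(k \right)} = -5 - 3 = -8$)
$C{\left(d \right)} = -30 - 6 d$ ($C{\left(d \right)} = - 6 \left(5 + d\right) = -30 - 6 d$)
$c{\left(J,V \right)} = 2 - J$
$O{\left(1 \right)} \left(\left(\left(1 + 5\right) + c{\left(5,5 \right)}\right) + C{\left(2 \right)}\right) = - 8 \left(\left(\left(1 + 5\right) + \left(2 - 5\right)\right) - 42\right) = - 8 \left(\left(6 + \left(2 - 5\right)\right) - 42\right) = - 8 \left(\left(6 - 3\right) - 42\right) = - 8 \left(3 - 42\right) = \left(-8\right) \left(-39\right) = 312$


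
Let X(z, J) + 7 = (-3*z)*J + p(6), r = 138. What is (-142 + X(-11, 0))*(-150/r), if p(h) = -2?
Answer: 3775/23 ≈ 164.13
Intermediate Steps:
X(z, J) = -9 - 3*J*z (X(z, J) = -7 + ((-3*z)*J - 2) = -7 + (-3*J*z - 2) = -7 + (-2 - 3*J*z) = -9 - 3*J*z)
(-142 + X(-11, 0))*(-150/r) = (-142 + (-9 - 3*0*(-11)))*(-150/138) = (-142 + (-9 + 0))*(-150*1/138) = (-142 - 9)*(-25/23) = -151*(-25/23) = 3775/23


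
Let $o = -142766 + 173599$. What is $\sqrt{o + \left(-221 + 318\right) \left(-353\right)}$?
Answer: $4 i \sqrt{213} \approx 58.378 i$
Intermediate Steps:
$o = 30833$
$\sqrt{o + \left(-221 + 318\right) \left(-353\right)} = \sqrt{30833 + \left(-221 + 318\right) \left(-353\right)} = \sqrt{30833 + 97 \left(-353\right)} = \sqrt{30833 - 34241} = \sqrt{-3408} = 4 i \sqrt{213}$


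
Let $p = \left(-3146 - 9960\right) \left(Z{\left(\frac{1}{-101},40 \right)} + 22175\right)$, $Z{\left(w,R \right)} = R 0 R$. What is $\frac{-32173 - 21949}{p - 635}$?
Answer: $\frac{54122}{290626185} \approx 0.00018623$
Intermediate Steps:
$Z{\left(w,R \right)} = 0$ ($Z{\left(w,R \right)} = 0 R = 0$)
$p = -290625550$ ($p = \left(-3146 - 9960\right) \left(0 + 22175\right) = \left(-13106\right) 22175 = -290625550$)
$\frac{-32173 - 21949}{p - 635} = \frac{-32173 - 21949}{-290625550 - 635} = - \frac{54122}{-290626185} = \left(-54122\right) \left(- \frac{1}{290626185}\right) = \frac{54122}{290626185}$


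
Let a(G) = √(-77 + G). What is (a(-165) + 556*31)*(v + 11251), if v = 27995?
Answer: 676444056 + 431706*I*√2 ≈ 6.7644e+8 + 6.1052e+5*I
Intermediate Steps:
(a(-165) + 556*31)*(v + 11251) = (√(-77 - 165) + 556*31)*(27995 + 11251) = (√(-242) + 17236)*39246 = (11*I*√2 + 17236)*39246 = (17236 + 11*I*√2)*39246 = 676444056 + 431706*I*√2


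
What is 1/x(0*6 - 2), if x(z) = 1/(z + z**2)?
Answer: 2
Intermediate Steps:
1/x(0*6 - 2) = 1/(1/((0*6 - 2)*(1 + (0*6 - 2)))) = 1/(1/((0 - 2)*(1 + (0 - 2)))) = 1/(1/((-2)*(1 - 2))) = 1/(-1/2/(-1)) = 1/(-1/2*(-1)) = 1/(1/2) = 2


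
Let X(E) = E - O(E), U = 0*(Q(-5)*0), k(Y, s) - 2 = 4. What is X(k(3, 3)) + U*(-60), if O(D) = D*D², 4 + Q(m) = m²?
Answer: -210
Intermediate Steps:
Q(m) = -4 + m²
k(Y, s) = 6 (k(Y, s) = 2 + 4 = 6)
U = 0 (U = 0*((-4 + (-5)²)*0) = 0*((-4 + 25)*0) = 0*(21*0) = 0*0 = 0)
O(D) = D³
X(E) = E - E³
X(k(3, 3)) + U*(-60) = (6 - 1*6³) + 0*(-60) = (6 - 1*216) + 0 = (6 - 216) + 0 = -210 + 0 = -210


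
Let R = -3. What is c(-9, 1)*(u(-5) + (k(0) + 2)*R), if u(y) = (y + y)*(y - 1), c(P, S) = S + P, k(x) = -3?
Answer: -504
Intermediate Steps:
c(P, S) = P + S
u(y) = 2*y*(-1 + y) (u(y) = (2*y)*(-1 + y) = 2*y*(-1 + y))
c(-9, 1)*(u(-5) + (k(0) + 2)*R) = (-9 + 1)*(2*(-5)*(-1 - 5) + (-3 + 2)*(-3)) = -8*(2*(-5)*(-6) - 1*(-3)) = -8*(60 + 3) = -8*63 = -504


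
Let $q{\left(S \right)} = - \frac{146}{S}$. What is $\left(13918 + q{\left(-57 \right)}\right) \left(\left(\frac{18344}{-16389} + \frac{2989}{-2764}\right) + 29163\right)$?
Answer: $\frac{262036344716313248}{645513543} \approx 4.0593 \cdot 10^{8}$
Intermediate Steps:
$\left(13918 + q{\left(-57 \right)}\right) \left(\left(\frac{18344}{-16389} + \frac{2989}{-2764}\right) + 29163\right) = \left(13918 - \frac{146}{-57}\right) \left(\left(\frac{18344}{-16389} + \frac{2989}{-2764}\right) + 29163\right) = \left(13918 - - \frac{146}{57}\right) \left(\left(18344 \left(- \frac{1}{16389}\right) + 2989 \left(- \frac{1}{2764}\right)\right) + 29163\right) = \left(13918 + \frac{146}{57}\right) \left(\left(- \frac{18344}{16389} - \frac{2989}{2764}\right) + 29163\right) = \frac{793472 \left(- \frac{99689537}{45299196} + 29163\right)}{57} = \frac{793472}{57} \cdot \frac{1320960763411}{45299196} = \frac{262036344716313248}{645513543}$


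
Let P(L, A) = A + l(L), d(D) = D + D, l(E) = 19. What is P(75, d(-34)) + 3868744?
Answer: 3868695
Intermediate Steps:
d(D) = 2*D
P(L, A) = 19 + A (P(L, A) = A + 19 = 19 + A)
P(75, d(-34)) + 3868744 = (19 + 2*(-34)) + 3868744 = (19 - 68) + 3868744 = -49 + 3868744 = 3868695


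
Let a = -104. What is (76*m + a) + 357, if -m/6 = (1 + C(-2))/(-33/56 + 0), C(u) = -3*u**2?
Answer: -8259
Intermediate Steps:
m = -112 (m = -6*(1 - 3*(-2)**2)/(-33/56 + 0) = -6*(1 - 3*4)/(-33*1/56 + 0) = -6*(1 - 12)/(-33/56 + 0) = -(-66)/(-33/56) = -(-66)*(-56)/33 = -6*56/3 = -112)
(76*m + a) + 357 = (76*(-112) - 104) + 357 = (-8512 - 104) + 357 = -8616 + 357 = -8259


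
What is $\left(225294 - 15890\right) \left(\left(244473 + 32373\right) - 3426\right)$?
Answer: $57255241680$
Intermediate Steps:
$\left(225294 - 15890\right) \left(\left(244473 + 32373\right) - 3426\right) = 209404 \left(276846 - 3426\right) = 209404 \cdot 273420 = 57255241680$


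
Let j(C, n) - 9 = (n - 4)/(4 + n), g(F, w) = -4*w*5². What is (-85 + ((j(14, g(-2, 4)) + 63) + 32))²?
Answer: 3928324/9801 ≈ 400.81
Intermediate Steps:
g(F, w) = -100*w (g(F, w) = -4*w*25 = -100*w)
j(C, n) = 9 + (-4 + n)/(4 + n) (j(C, n) = 9 + (n - 4)/(4 + n) = 9 + (-4 + n)/(4 + n))
(-85 + ((j(14, g(-2, 4)) + 63) + 32))² = (-85 + ((2*(16 + 5*(-100*4))/(4 - 100*4) + 63) + 32))² = (-85 + ((2*(16 + 5*(-400))/(4 - 400) + 63) + 32))² = (-85 + ((2*(16 - 2000)/(-396) + 63) + 32))² = (-85 + ((2*(-1/396)*(-1984) + 63) + 32))² = (-85 + ((992/99 + 63) + 32))² = (-85 + (7229/99 + 32))² = (-85 + 10397/99)² = (1982/99)² = 3928324/9801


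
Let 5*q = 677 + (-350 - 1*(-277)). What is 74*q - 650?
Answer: 41446/5 ≈ 8289.2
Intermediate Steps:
q = 604/5 (q = (677 + (-350 - 1*(-277)))/5 = (677 + (-350 + 277))/5 = (677 - 73)/5 = (1/5)*604 = 604/5 ≈ 120.80)
74*q - 650 = 74*(604/5) - 650 = 44696/5 - 650 = 41446/5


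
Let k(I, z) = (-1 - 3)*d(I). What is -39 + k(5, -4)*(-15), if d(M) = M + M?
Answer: 561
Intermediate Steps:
d(M) = 2*M
k(I, z) = -8*I (k(I, z) = (-1 - 3)*(2*I) = -8*I)
-39 + k(5, -4)*(-15) = -39 - 8*5*(-15) = -39 - 40*(-15) = -39 + 600 = 561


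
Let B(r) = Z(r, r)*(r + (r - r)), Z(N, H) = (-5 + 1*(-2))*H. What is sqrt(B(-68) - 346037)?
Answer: 3*I*sqrt(42045) ≈ 615.15*I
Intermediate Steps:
Z(N, H) = -7*H (Z(N, H) = (-5 - 2)*H = -7*H)
B(r) = -7*r**2 (B(r) = (-7*r)*(r + (r - r)) = (-7*r)*(r + 0) = (-7*r)*r = -7*r**2)
sqrt(B(-68) - 346037) = sqrt(-7*(-68)**2 - 346037) = sqrt(-7*4624 - 346037) = sqrt(-32368 - 346037) = sqrt(-378405) = 3*I*sqrt(42045)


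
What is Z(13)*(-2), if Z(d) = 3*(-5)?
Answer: 30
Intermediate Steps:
Z(d) = -15
Z(13)*(-2) = -15*(-2) = 30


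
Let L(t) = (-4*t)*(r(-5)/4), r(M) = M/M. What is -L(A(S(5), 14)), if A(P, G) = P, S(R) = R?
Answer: 5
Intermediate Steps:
r(M) = 1
L(t) = -t (L(t) = (-4*t)*(1/4) = (-4*t)*(1*(¼)) = -4*t*(¼) = -t)
-L(A(S(5), 14)) = -(-1)*5 = -1*(-5) = 5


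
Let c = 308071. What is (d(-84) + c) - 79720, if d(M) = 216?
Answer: 228567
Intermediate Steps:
(d(-84) + c) - 79720 = (216 + 308071) - 79720 = 308287 - 79720 = 228567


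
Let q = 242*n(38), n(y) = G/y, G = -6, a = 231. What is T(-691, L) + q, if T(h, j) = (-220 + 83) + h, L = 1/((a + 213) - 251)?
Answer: -16458/19 ≈ -866.21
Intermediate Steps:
L = 1/193 (L = 1/((231 + 213) - 251) = 1/(444 - 251) = 1/193 ≈ 0.0051813)
T(h, j) = -137 + h
n(y) = -6/y
q = -726/19 (q = 242*(-6/38) = 242*(-6*1/38) = 242*(-3/19) = -726/19 ≈ -38.211)
T(-691, L) + q = (-137 - 691) - 726/19 = -828 - 726/19 = -16458/19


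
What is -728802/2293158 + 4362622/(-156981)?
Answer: -2159323433/76820793 ≈ -28.109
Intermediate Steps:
-728802/2293158 + 4362622/(-156981) = -728802*1/2293158 + 4362622*(-1/156981) = -121467/382193 - 396602/14271 = -2159323433/76820793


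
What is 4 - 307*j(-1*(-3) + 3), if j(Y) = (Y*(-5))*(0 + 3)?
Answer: 27634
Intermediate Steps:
j(Y) = -15*Y (j(Y) = -5*Y*3 = -15*Y)
4 - 307*j(-1*(-3) + 3) = 4 - (-4605)*(-1*(-3) + 3) = 4 - (-4605)*(3 + 3) = 4 - (-4605)*6 = 4 - 307*(-90) = 4 + 27630 = 27634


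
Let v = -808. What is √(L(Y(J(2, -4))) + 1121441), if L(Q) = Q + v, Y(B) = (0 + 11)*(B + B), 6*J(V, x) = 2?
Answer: √10085763/3 ≈ 1058.6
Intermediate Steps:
J(V, x) = ⅓ (J(V, x) = (⅙)*2 = ⅓)
Y(B) = 22*B (Y(B) = 11*(2*B) = 22*B)
L(Q) = -808 + Q (L(Q) = Q - 808 = -808 + Q)
√(L(Y(J(2, -4))) + 1121441) = √((-808 + 22*(⅓)) + 1121441) = √((-808 + 22/3) + 1121441) = √(-2402/3 + 1121441) = √(3361921/3) = √10085763/3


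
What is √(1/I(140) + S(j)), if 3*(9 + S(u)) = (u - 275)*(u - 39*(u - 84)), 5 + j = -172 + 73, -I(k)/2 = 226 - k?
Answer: I*√60782672919/258 ≈ 955.59*I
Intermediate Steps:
I(k) = -452 + 2*k (I(k) = -2*(226 - k) = -452 + 2*k)
j = -104 (j = -5 + (-172 + 73) = -5 - 99 = -104)
S(u) = -9 + (-275 + u)*(3276 - 38*u)/3 (S(u) = -9 + ((u - 275)*(u - 39*(u - 84)))/3 = -9 + ((-275 + u)*(u - 39*(-84 + u)))/3 = -9 + ((-275 + u)*(u + (3276 - 39*u)))/3 = -9 + ((-275 + u)*(3276 - 38*u))/3 = -9 + (-275 + u)*(3276 - 38*u)/3)
√(1/I(140) + S(j)) = √(1/(-452 + 2*140) + (-300309 - 38/3*(-104)² + (13726/3)*(-104))) = √(1/(-452 + 280) + (-300309 - 38/3*10816 - 1427504/3)) = √(1/(-172) + (-300309 - 411008/3 - 1427504/3)) = √(-1/172 - 2739439/3) = √(-471183511/516) = I*√60782672919/258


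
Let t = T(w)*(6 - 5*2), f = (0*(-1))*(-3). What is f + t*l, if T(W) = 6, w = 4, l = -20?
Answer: 480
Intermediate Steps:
f = 0 (f = 0*(-3) = 0)
t = -24 (t = 6*(6 - 5*2) = 6*(6 - 10) = 6*(-4) = -24)
f + t*l = 0 - 24*(-20) = 0 + 480 = 480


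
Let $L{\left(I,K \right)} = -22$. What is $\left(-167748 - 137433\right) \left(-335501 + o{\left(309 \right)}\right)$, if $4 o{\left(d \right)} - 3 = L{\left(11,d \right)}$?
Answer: $\frac{409559921163}{4} \approx 1.0239 \cdot 10^{11}$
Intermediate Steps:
$o{\left(d \right)} = - \frac{19}{4}$ ($o{\left(d \right)} = \frac{3}{4} + \frac{1}{4} \left(-22\right) = \frac{3}{4} - \frac{11}{2} = - \frac{19}{4}$)
$\left(-167748 - 137433\right) \left(-335501 + o{\left(309 \right)}\right) = \left(-167748 - 137433\right) \left(-335501 - \frac{19}{4}\right) = \left(-305181\right) \left(- \frac{1342023}{4}\right) = \frac{409559921163}{4}$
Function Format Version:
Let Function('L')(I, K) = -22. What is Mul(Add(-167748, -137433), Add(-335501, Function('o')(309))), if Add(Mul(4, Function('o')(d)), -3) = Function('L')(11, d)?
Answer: Rational(409559921163, 4) ≈ 1.0239e+11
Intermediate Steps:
Function('o')(d) = Rational(-19, 4) (Function('o')(d) = Add(Rational(3, 4), Mul(Rational(1, 4), -22)) = Add(Rational(3, 4), Rational(-11, 2)) = Rational(-19, 4))
Mul(Add(-167748, -137433), Add(-335501, Function('o')(309))) = Mul(Add(-167748, -137433), Add(-335501, Rational(-19, 4))) = Mul(-305181, Rational(-1342023, 4)) = Rational(409559921163, 4)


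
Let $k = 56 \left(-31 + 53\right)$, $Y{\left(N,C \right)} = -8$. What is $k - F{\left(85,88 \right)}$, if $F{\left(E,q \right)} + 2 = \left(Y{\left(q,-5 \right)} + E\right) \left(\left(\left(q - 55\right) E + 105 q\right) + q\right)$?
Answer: $-933007$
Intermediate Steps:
$F{\left(E,q \right)} = -2 + \left(-8 + E\right) \left(106 q + E \left(-55 + q\right)\right)$ ($F{\left(E,q \right)} = -2 + \left(-8 + E\right) \left(\left(\left(q - 55\right) E + 105 q\right) + q\right) = -2 + \left(-8 + E\right) \left(\left(\left(-55 + q\right) E + 105 q\right) + q\right) = -2 + \left(-8 + E\right) \left(\left(E \left(-55 + q\right) + 105 q\right) + q\right) = -2 + \left(-8 + E\right) \left(\left(105 q + E \left(-55 + q\right)\right) + q\right) = -2 + \left(-8 + E\right) \left(106 q + E \left(-55 + q\right)\right)$)
$k = 1232$ ($k = 56 \cdot 22 = 1232$)
$k - F{\left(85,88 \right)} = 1232 - \left(-2 - 74624 - 55 \cdot 85^{2} + 440 \cdot 85 + 88 \cdot 85^{2} + 98 \cdot 85 \cdot 88\right) = 1232 - \left(-2 - 74624 - 397375 + 37400 + 88 \cdot 7225 + 733040\right) = 1232 - \left(-2 - 74624 - 397375 + 37400 + 635800 + 733040\right) = 1232 - 934239 = -933007$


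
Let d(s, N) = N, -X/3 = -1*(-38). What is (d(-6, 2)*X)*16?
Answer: -3648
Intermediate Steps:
X = -114 (X = -(-3)*(-38) = -3*38 = -114)
(d(-6, 2)*X)*16 = (2*(-114))*16 = -228*16 = -3648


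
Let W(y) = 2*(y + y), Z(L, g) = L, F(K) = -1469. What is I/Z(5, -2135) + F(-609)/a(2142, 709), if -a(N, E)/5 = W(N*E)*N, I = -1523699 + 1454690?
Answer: -897947392472467/65060165520 ≈ -13802.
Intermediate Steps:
I = -69009
W(y) = 4*y (W(y) = 2*(2*y) = 4*y)
a(N, E) = -20*E*N**2 (a(N, E) = -5*4*(N*E)*N = -5*4*(E*N)*N = -5*4*E*N*N = -20*E*N**2)
I/Z(5, -2135) + F(-609)/a(2142, 709) = -69009/5 - 1469/((-20*709*2142**2)) = -69009*1/5 - 1469/((-20*709*4588164)) = -69009/5 - 1469/(-65060165520) = -69009/5 - 1469*(-1/65060165520) = -69009/5 + 1469/65060165520 = -897947392472467/65060165520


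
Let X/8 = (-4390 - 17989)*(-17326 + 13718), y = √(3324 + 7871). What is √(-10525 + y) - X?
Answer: -645947456 + I*√(10525 - √11195) ≈ -6.4595e+8 + 102.07*I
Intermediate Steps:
y = √11195 ≈ 105.81
X = 645947456 (X = 8*((-4390 - 17989)*(-17326 + 13718)) = 8*(-22379*(-3608)) = 8*80743432 = 645947456)
√(-10525 + y) - X = √(-10525 + √11195) - 1*645947456 = √(-10525 + √11195) - 645947456 = -645947456 + √(-10525 + √11195)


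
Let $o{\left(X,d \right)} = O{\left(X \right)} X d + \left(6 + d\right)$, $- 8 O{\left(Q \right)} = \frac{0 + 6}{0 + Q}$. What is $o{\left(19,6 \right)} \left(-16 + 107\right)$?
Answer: $\frac{1365}{2} \approx 682.5$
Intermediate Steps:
$O{\left(Q \right)} = - \frac{3}{4 Q}$ ($O{\left(Q \right)} = - \frac{\left(0 + 6\right) \frac{1}{0 + Q}}{8} = - \frac{6 \frac{1}{Q}}{8} = - \frac{3}{4 Q}$)
$o{\left(X,d \right)} = 6 + \frac{d}{4}$ ($o{\left(X,d \right)} = - \frac{3}{4 X} X d + \left(6 + d\right) = - \frac{3 d}{4} + \left(6 + d\right) = 6 + \frac{d}{4}$)
$o{\left(19,6 \right)} \left(-16 + 107\right) = \left(6 + \frac{1}{4} \cdot 6\right) \left(-16 + 107\right) = \left(6 + \frac{3}{2}\right) 91 = \frac{15}{2} \cdot 91 = \frac{1365}{2}$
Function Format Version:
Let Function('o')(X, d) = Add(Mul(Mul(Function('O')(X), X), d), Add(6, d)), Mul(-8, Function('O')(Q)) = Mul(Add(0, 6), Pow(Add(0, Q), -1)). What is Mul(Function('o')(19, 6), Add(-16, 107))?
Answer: Rational(1365, 2) ≈ 682.50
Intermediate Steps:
Function('O')(Q) = Mul(Rational(-3, 4), Pow(Q, -1)) (Function('O')(Q) = Mul(Rational(-1, 8), Mul(Add(0, 6), Pow(Add(0, Q), -1))) = Mul(Rational(-1, 8), Mul(6, Pow(Q, -1))) = Mul(Rational(-3, 4), Pow(Q, -1)))
Function('o')(X, d) = Add(6, Mul(Rational(1, 4), d)) (Function('o')(X, d) = Add(Mul(Mul(Mul(Rational(-3, 4), Pow(X, -1)), X), d), Add(6, d)) = Add(Mul(Rational(-3, 4), d), Add(6, d)) = Add(6, Mul(Rational(1, 4), d)))
Mul(Function('o')(19, 6), Add(-16, 107)) = Mul(Add(6, Mul(Rational(1, 4), 6)), Add(-16, 107)) = Mul(Add(6, Rational(3, 2)), 91) = Mul(Rational(15, 2), 91) = Rational(1365, 2)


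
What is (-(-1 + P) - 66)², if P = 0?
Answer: 4225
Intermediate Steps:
(-(-1 + P) - 66)² = (-(-1 + 0) - 66)² = (-1*(-1) - 66)² = (1 - 66)² = (-65)² = 4225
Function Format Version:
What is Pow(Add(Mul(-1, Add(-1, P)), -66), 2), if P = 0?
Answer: 4225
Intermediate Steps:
Pow(Add(Mul(-1, Add(-1, P)), -66), 2) = Pow(Add(Mul(-1, Add(-1, 0)), -66), 2) = Pow(Add(Mul(-1, -1), -66), 2) = Pow(Add(1, -66), 2) = Pow(-65, 2) = 4225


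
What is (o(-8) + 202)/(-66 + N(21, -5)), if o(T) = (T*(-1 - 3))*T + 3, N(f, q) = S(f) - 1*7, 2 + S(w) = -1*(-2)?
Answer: 51/73 ≈ 0.69863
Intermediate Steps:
S(w) = 0 (S(w) = -2 - 1*(-2) = -2 + 2 = 0)
N(f, q) = -7 (N(f, q) = 0 - 1*7 = 0 - 7 = -7)
o(T) = 3 - 4*T² (o(T) = (T*(-4))*T + 3 = (-4*T)*T + 3 = -4*T² + 3 = 3 - 4*T²)
(o(-8) + 202)/(-66 + N(21, -5)) = ((3 - 4*(-8)²) + 202)/(-66 - 7) = ((3 - 4*64) + 202)/(-73) = ((3 - 256) + 202)*(-1/73) = (-253 + 202)*(-1/73) = -51*(-1/73) = 51/73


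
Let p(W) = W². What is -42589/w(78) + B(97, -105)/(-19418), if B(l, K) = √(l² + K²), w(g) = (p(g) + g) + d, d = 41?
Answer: -42589/6203 - √20434/19418 ≈ -6.8732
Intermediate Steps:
w(g) = 41 + g + g² (w(g) = (g² + g) + 41 = (g + g²) + 41 = 41 + g + g²)
B(l, K) = √(K² + l²)
-42589/w(78) + B(97, -105)/(-19418) = -42589/(41 + 78 + 78²) + √((-105)² + 97²)/(-19418) = -42589/(41 + 78 + 6084) + √(11025 + 9409)*(-1/19418) = -42589/6203 + √20434*(-1/19418) = -42589*1/6203 - √20434/19418 = -42589/6203 - √20434/19418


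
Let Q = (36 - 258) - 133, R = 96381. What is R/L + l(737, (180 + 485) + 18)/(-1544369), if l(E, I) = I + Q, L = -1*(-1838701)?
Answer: 148244734661/2839632824669 ≈ 0.052206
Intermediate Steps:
Q = -355 (Q = -222 - 133 = -355)
L = 1838701
l(E, I) = -355 + I (l(E, I) = I - 355 = -355 + I)
R/L + l(737, (180 + 485) + 18)/(-1544369) = 96381/1838701 + (-355 + ((180 + 485) + 18))/(-1544369) = 96381*(1/1838701) + (-355 + (665 + 18))*(-1/1544369) = 96381/1838701 + (-355 + 683)*(-1/1544369) = 96381/1838701 + 328*(-1/1544369) = 96381/1838701 - 328/1544369 = 148244734661/2839632824669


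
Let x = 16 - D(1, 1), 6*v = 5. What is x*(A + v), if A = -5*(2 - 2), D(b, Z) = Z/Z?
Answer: 25/2 ≈ 12.500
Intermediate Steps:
v = ⅚ (v = (⅙)*5 = ⅚ ≈ 0.83333)
D(b, Z) = 1
A = 0 (A = -5*0 = 0)
x = 15 (x = 16 - 1*1 = 16 - 1 = 15)
x*(A + v) = 15*(0 + ⅚) = 15*(⅚) = 25/2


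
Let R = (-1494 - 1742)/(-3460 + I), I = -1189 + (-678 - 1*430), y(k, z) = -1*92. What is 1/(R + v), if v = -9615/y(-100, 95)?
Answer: 529644/55651267 ≈ 0.0095172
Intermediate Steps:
y(k, z) = -92
I = -2297 (I = -1189 + (-678 - 430) = -1189 - 1108 = -2297)
R = 3236/5757 (R = (-1494 - 1742)/(-3460 - 2297) = -3236/(-5757) = -3236*(-1/5757) = 3236/5757 ≈ 0.56210)
v = 9615/92 (v = -9615/(-92) = -9615*(-1/92) = 9615/92 ≈ 104.51)
1/(R + v) = 1/(3236/5757 + 9615/92) = 1/(55651267/529644) = 529644/55651267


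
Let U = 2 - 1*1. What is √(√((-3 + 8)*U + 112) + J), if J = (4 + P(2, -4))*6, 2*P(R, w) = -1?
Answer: √(21 + 3*√13) ≈ 5.6406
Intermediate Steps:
U = 1 (U = 2 - 1 = 1)
P(R, w) = -½ (P(R, w) = (½)*(-1) = -½)
J = 21 (J = (4 - ½)*6 = (7/2)*6 = 21)
√(√((-3 + 8)*U + 112) + J) = √(√((-3 + 8)*1 + 112) + 21) = √(√(5*1 + 112) + 21) = √(√(5 + 112) + 21) = √(√117 + 21) = √(3*√13 + 21) = √(21 + 3*√13)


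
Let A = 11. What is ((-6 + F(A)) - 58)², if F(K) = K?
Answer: 2809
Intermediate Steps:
((-6 + F(A)) - 58)² = ((-6 + 11) - 58)² = (5 - 58)² = (-53)² = 2809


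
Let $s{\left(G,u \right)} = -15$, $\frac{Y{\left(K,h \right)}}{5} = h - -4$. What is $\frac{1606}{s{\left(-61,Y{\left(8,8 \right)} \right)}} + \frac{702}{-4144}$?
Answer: $- \frac{3332897}{31080} \approx -107.24$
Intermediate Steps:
$Y{\left(K,h \right)} = 20 + 5 h$ ($Y{\left(K,h \right)} = 5 \left(h - -4\right) = 5 \left(h + 4\right) = 5 \left(4 + h\right) = 20 + 5 h$)
$\frac{1606}{s{\left(-61,Y{\left(8,8 \right)} \right)}} + \frac{702}{-4144} = \frac{1606}{-15} + \frac{702}{-4144} = 1606 \left(- \frac{1}{15}\right) + 702 \left(- \frac{1}{4144}\right) = - \frac{1606}{15} - \frac{351}{2072} = - \frac{3332897}{31080}$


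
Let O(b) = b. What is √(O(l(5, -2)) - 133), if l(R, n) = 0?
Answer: I*√133 ≈ 11.533*I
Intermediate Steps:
√(O(l(5, -2)) - 133) = √(0 - 133) = √(-133) = I*√133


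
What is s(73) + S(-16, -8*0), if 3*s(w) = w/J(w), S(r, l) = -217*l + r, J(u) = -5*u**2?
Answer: -17521/1095 ≈ -16.001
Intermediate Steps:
S(r, l) = r - 217*l
s(w) = -1/(15*w) (s(w) = (w/((-5*w**2)))/3 = (w*(-1/(5*w**2)))/3 = (-1/(5*w))/3 = -1/(15*w))
s(73) + S(-16, -8*0) = -1/15/73 + (-16 - (-1736)*0) = -1/15*1/73 + (-16 - 217*0) = -1/1095 + (-16 + 0) = -1/1095 - 16 = -17521/1095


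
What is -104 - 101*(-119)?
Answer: 11915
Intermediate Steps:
-104 - 101*(-119) = -104 + 12019 = 11915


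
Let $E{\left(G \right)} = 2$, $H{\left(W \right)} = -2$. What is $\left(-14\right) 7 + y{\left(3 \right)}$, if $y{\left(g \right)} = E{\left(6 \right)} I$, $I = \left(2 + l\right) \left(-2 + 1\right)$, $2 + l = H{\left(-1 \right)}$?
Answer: $-94$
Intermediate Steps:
$l = -4$ ($l = -2 - 2 = -4$)
$I = 2$ ($I = \left(2 - 4\right) \left(-2 + 1\right) = \left(-2\right) \left(-1\right) = 2$)
$y{\left(g \right)} = 4$ ($y{\left(g \right)} = 2 \cdot 2 = 4$)
$\left(-14\right) 7 + y{\left(3 \right)} = \left(-14\right) 7 + 4 = -98 + 4 = -94$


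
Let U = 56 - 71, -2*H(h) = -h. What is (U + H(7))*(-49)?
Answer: 1127/2 ≈ 563.50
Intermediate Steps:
H(h) = h/2 (H(h) = -(-1)*h*1/2 = -(-1)*h/2 = h/2)
U = -15
(U + H(7))*(-49) = (-15 + (½)*7)*(-49) = (-15 + 7/2)*(-49) = -23/2*(-49) = 1127/2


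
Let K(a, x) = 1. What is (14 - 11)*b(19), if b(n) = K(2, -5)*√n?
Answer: 3*√19 ≈ 13.077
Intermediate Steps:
b(n) = √n (b(n) = 1*√n = √n)
(14 - 11)*b(19) = (14 - 11)*√19 = 3*√19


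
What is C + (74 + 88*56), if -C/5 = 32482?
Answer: -157408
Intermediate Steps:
C = -162410 (C = -5*32482 = -162410)
C + (74 + 88*56) = -162410 + (74 + 88*56) = -162410 + (74 + 4928) = -162410 + 5002 = -157408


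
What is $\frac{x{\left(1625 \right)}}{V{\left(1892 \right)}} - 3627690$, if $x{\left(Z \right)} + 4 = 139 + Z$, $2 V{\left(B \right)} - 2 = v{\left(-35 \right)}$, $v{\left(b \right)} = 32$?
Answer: $- \frac{61668970}{17} \approx -3.6276 \cdot 10^{6}$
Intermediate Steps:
$V{\left(B \right)} = 17$ ($V{\left(B \right)} = 1 + \frac{1}{2} \cdot 32 = 1 + 16 = 17$)
$x{\left(Z \right)} = 135 + Z$ ($x{\left(Z \right)} = -4 + \left(139 + Z\right) = 135 + Z$)
$\frac{x{\left(1625 \right)}}{V{\left(1892 \right)}} - 3627690 = \frac{135 + 1625}{17} - 3627690 = 1760 \cdot \frac{1}{17} - 3627690 = \frac{1760}{17} - 3627690 = - \frac{61668970}{17}$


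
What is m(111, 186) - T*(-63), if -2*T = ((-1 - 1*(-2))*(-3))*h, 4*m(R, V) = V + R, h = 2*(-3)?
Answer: -1971/4 ≈ -492.75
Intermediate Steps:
h = -6
m(R, V) = R/4 + V/4 (m(R, V) = (V + R)/4 = (R + V)/4 = R/4 + V/4)
T = -9 (T = -(-1 - 1*(-2))*(-3)*(-6)/2 = -(-1 + 2)*(-3)*(-6)/2 = -1*(-3)*(-6)/2 = -(-3)*(-6)/2 = -1/2*18 = -9)
m(111, 186) - T*(-63) = ((1/4)*111 + (1/4)*186) - (-9)*(-63) = (111/4 + 93/2) - 1*567 = 297/4 - 567 = -1971/4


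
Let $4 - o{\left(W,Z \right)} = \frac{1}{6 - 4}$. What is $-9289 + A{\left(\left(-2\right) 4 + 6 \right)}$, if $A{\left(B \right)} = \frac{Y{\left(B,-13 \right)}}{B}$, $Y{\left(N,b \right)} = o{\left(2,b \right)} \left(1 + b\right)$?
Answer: $-9268$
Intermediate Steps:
$o{\left(W,Z \right)} = \frac{7}{2}$ ($o{\left(W,Z \right)} = 4 - \frac{1}{6 - 4} = 4 - \frac{1}{2} = \frac{7}{2}$)
$Y{\left(N,b \right)} = \frac{7}{2} + \frac{7 b}{2}$ ($Y{\left(N,b \right)} = \frac{7 \left(1 + b\right)}{2} = \frac{7}{2} + \frac{7 b}{2}$)
$A{\left(B \right)} = - \frac{42}{B}$ ($A{\left(B \right)} = \frac{\frac{7}{2} + \frac{7}{2} \left(-13\right)}{B} = \frac{\frac{7}{2} - \frac{91}{2}}{B} = - \frac{42}{B}$)
$-9289 + A{\left(\left(-2\right) 4 + 6 \right)} = -9289 - \frac{42}{\left(-2\right) 4 + 6} = -9289 - \frac{42}{-8 + 6} = -9289 - \frac{42}{-2} = -9289 - -21 = -9289 + 21 = -9268$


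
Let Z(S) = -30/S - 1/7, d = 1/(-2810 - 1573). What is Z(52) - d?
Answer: -573991/797706 ≈ -0.71955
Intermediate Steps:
d = -1/4383 (d = 1/(-4383) = -1/4383 ≈ -0.00022815)
Z(S) = -⅐ - 30/S (Z(S) = -30/S - 1*⅐ = -30/S - ⅐ = -⅐ - 30/S)
Z(52) - d = (⅐)*(-210 - 1*52)/52 - 1*(-1/4383) = (⅐)*(1/52)*(-210 - 52) + 1/4383 = (⅐)*(1/52)*(-262) + 1/4383 = -131/182 + 1/4383 = -573991/797706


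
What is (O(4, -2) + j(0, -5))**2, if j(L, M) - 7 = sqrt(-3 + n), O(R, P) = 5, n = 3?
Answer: 144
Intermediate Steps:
j(L, M) = 7 (j(L, M) = 7 + sqrt(-3 + 3) = 7 + sqrt(0) = 7 + 0 = 7)
(O(4, -2) + j(0, -5))**2 = (5 + 7)**2 = 12**2 = 144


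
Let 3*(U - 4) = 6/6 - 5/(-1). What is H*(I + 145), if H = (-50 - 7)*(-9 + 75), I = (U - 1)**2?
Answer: -639540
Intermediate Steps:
U = 6 (U = 4 + (6/6 - 5/(-1))/3 = 4 + (6*(1/6) - 5*(-1))/3 = 4 + (1 + 5)/3 = 4 + (1/3)*6 = 4 + 2 = 6)
I = 25 (I = (6 - 1)**2 = 5**2 = 25)
H = -3762 (H = -57*66 = -3762)
H*(I + 145) = -3762*(25 + 145) = -3762*170 = -639540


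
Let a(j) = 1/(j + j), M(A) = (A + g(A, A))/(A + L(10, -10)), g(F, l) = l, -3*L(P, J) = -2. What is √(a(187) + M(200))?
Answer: √25295490374/112574 ≈ 1.4128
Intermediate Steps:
L(P, J) = ⅔ (L(P, J) = -⅓*(-2) = ⅔)
M(A) = 2*A/(⅔ + A) (M(A) = (A + A)/(A + ⅔) = (2*A)/(⅔ + A) = 2*A/(⅔ + A))
a(j) = 1/(2*j)
√(a(187) + M(200)) = √((½)/187 + 6*200/(2 + 3*200)) = √((½)*(1/187) + 6*200/(2 + 600)) = √(1/374 + 6*200/602) = √(1/374 + 6*200*(1/602)) = √(1/374 + 600/301) = √(224701/112574) = √25295490374/112574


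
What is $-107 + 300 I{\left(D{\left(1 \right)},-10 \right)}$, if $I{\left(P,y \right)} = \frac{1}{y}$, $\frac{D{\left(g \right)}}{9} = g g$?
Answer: $-137$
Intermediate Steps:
$D{\left(g \right)} = 9 g^{2}$ ($D{\left(g \right)} = 9 g g = 9 g^{2}$)
$-107 + 300 I{\left(D{\left(1 \right)},-10 \right)} = -107 + \frac{300}{-10} = -107 + 300 \left(- \frac{1}{10}\right) = -107 - 30 = -137$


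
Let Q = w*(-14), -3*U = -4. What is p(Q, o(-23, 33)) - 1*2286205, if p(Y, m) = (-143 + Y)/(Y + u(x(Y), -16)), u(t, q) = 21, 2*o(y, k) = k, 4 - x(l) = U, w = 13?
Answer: -368078680/161 ≈ -2.2862e+6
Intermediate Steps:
U = 4/3 (U = -1/3*(-4) = 4/3 ≈ 1.3333)
x(l) = 8/3 (x(l) = 4 - 1*4/3 = 4 - 4/3 = 8/3)
Q = -182 (Q = 13*(-14) = -182)
o(y, k) = k/2
p(Y, m) = (-143 + Y)/(21 + Y) (p(Y, m) = (-143 + Y)/(Y + 21) = (-143 + Y)/(21 + Y))
p(Q, o(-23, 33)) - 1*2286205 = (-143 - 182)/(21 - 182) - 1*2286205 = -325/(-161) - 2286205 = -1/161*(-325) - 2286205 = 325/161 - 2286205 = -368078680/161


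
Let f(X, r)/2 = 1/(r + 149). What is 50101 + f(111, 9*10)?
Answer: 11974141/239 ≈ 50101.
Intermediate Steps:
f(X, r) = 2/(149 + r) (f(X, r) = 2/(r + 149) = 2/(149 + r))
50101 + f(111, 9*10) = 50101 + 2/(149 + 9*10) = 50101 + 2/(149 + 90) = 50101 + 2/239 = 11974141/239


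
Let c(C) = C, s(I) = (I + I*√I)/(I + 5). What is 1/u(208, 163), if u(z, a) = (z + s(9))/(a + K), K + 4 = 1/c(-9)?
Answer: 455/603 ≈ 0.75456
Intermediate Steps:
s(I) = (I + I^(3/2))/(5 + I)
K = -37/9 (K = -4 + 1/(-9) = -4 - ⅑ = -37/9 ≈ -4.1111)
u(z, a) = (18/7 + z)/(-37/9 + a) (u(z, a) = (z + (9 + 9^(3/2))/(5 + 9))/(a - 37/9) = (z + (9 + 27)/14)/(-37/9 + a) = (z + (1/14)*36)/(-37/9 + a) = (z + 18/7)/(-37/9 + a) = (18/7 + z)/(-37/9 + a))
1/u(208, 163) = 1/(9*(18 + 7*208)/(7*(-37 + 9*163))) = 1/(9*(18 + 1456)/(7*(-37 + 1467))) = 1/((9/7)*1474/1430) = 1/((9/7)*(1/1430)*1474) = 1/(603/455) = 455/603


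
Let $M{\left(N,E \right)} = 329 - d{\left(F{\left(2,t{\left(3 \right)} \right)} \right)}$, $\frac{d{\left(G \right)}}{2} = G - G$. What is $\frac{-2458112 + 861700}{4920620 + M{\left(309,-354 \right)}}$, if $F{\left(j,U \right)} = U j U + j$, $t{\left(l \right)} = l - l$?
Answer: $- \frac{1596412}{4920949} \approx -0.32441$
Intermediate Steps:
$t{\left(l \right)} = 0$
$F{\left(j,U \right)} = j + j U^{2}$ ($F{\left(j,U \right)} = j U^{2} + j = j + j U^{2}$)
$d{\left(G \right)} = 0$ ($d{\left(G \right)} = 2 \left(G - G\right) = 2 \cdot 0 = 0$)
$M{\left(N,E \right)} = 329$ ($M{\left(N,E \right)} = 329 - 0 = 329 + 0 = 329$)
$\frac{-2458112 + 861700}{4920620 + M{\left(309,-354 \right)}} = \frac{-2458112 + 861700}{4920620 + 329} = - \frac{1596412}{4920949}$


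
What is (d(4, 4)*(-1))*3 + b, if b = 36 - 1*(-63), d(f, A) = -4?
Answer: 111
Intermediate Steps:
b = 99 (b = 36 + 63 = 99)
(d(4, 4)*(-1))*3 + b = -4*(-1)*3 + 99 = 4*3 + 99 = 12 + 99 = 111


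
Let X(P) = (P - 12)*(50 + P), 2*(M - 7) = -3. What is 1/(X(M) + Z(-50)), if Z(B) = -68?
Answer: -4/1715 ≈ -0.0023324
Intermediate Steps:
M = 11/2 (M = 7 + (1/2)*(-3) = 7 - 3/2 = 11/2 ≈ 5.5000)
X(P) = (-12 + P)*(50 + P)
1/(X(M) + Z(-50)) = 1/((-600 + (11/2)**2 + 38*(11/2)) - 68) = 1/((-600 + 121/4 + 209) - 68) = 1/(-1443/4 - 68) = 1/(-1715/4) = -4/1715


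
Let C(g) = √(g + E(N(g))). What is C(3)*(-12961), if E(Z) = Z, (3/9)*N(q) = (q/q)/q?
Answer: -25922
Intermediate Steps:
N(q) = 3/q (N(q) = 3*((q/q)/q) = 3*(1/q) = 3/q)
C(g) = √(g + 3/g)
C(3)*(-12961) = √(3 + 3/3)*(-12961) = √(3 + 3*(⅓))*(-12961) = √(3 + 1)*(-12961) = √4*(-12961) = 2*(-12961) = -25922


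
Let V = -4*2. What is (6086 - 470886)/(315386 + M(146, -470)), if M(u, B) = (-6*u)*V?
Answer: -232400/161197 ≈ -1.4417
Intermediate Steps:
V = -8
M(u, B) = 48*u (M(u, B) = -6*u*(-8) = 48*u)
(6086 - 470886)/(315386 + M(146, -470)) = (6086 - 470886)/(315386 + 48*146) = -464800/(315386 + 7008) = -464800/322394 = -464800*1/322394 = -232400/161197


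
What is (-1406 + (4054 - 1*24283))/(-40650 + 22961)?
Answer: 21635/17689 ≈ 1.2231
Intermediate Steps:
(-1406 + (4054 - 1*24283))/(-40650 + 22961) = (-1406 + (4054 - 24283))/(-17689) = (-1406 - 20229)*(-1/17689) = -21635*(-1/17689) = 21635/17689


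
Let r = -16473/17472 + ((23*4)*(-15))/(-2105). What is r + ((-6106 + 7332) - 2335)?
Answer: -2719865823/2451904 ≈ -1109.3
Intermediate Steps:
r = -704287/2451904 (r = -16473*1/17472 + (92*(-15))*(-1/2105) = -5491/5824 - 1380*(-1/2105) = -5491/5824 + 276/421 = -704287/2451904 ≈ -0.28724)
r + ((-6106 + 7332) - 2335) = -704287/2451904 + ((-6106 + 7332) - 2335) = -704287/2451904 + (1226 - 2335) = -704287/2451904 - 1109 = -2719865823/2451904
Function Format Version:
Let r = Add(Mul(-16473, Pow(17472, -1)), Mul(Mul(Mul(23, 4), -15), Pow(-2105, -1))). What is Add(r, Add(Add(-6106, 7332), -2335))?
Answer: Rational(-2719865823, 2451904) ≈ -1109.3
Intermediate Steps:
r = Rational(-704287, 2451904) (r = Add(Mul(-16473, Rational(1, 17472)), Mul(Mul(92, -15), Rational(-1, 2105))) = Add(Rational(-5491, 5824), Mul(-1380, Rational(-1, 2105))) = Add(Rational(-5491, 5824), Rational(276, 421)) = Rational(-704287, 2451904) ≈ -0.28724)
Add(r, Add(Add(-6106, 7332), -2335)) = Add(Rational(-704287, 2451904), Add(Add(-6106, 7332), -2335)) = Add(Rational(-704287, 2451904), Add(1226, -2335)) = Add(Rational(-704287, 2451904), -1109) = Rational(-2719865823, 2451904)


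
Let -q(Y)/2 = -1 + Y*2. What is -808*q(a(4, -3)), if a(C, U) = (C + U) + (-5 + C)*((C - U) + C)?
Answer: -33936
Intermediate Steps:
a(C, U) = C + U + (-5 + C)*(-U + 2*C) (a(C, U) = (C + U) + (-5 + C)*(-U + 2*C) = C + U + (-5 + C)*(-U + 2*C))
q(Y) = 2 - 4*Y (q(Y) = -2*(-1 + Y*2) = -2*(-1 + 2*Y) = 2 - 4*Y)
-808*q(a(4, -3)) = -808*(2 - 4*(-9*4 + 2*4**2 + 6*(-3) - 1*4*(-3))) = -808*(2 - 4*(-36 + 2*16 - 18 + 12)) = -808*(2 - 4*(-36 + 32 - 18 + 12)) = -808*(2 - 4*(-10)) = -808*(2 + 40) = -808*42 = -33936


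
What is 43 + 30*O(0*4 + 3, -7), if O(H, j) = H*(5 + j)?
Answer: -137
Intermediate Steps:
43 + 30*O(0*4 + 3, -7) = 43 + 30*((0*4 + 3)*(5 - 7)) = 43 + 30*((0 + 3)*(-2)) = 43 + 30*(3*(-2)) = 43 + 30*(-6) = 43 - 180 = -137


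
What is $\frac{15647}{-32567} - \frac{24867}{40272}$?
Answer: $- \frac{479993191}{437179408} \approx -1.0979$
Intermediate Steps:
$\frac{15647}{-32567} - \frac{24867}{40272} = 15647 \left(- \frac{1}{32567}\right) - \frac{8289}{13424} = - \frac{15647}{32567} - \frac{8289}{13424} = - \frac{479993191}{437179408}$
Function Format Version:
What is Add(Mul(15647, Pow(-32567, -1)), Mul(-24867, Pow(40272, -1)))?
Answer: Rational(-479993191, 437179408) ≈ -1.0979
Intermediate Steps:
Add(Mul(15647, Pow(-32567, -1)), Mul(-24867, Pow(40272, -1))) = Add(Mul(15647, Rational(-1, 32567)), Mul(-24867, Rational(1, 40272))) = Add(Rational(-15647, 32567), Rational(-8289, 13424)) = Rational(-479993191, 437179408)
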